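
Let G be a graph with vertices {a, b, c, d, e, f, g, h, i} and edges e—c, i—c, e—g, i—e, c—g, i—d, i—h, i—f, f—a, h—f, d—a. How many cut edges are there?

The edges on the cycle i-e-g-c-i are not bridges since each lies on that cycle.
Every edge lies on some cycle, so there are no bridges.

0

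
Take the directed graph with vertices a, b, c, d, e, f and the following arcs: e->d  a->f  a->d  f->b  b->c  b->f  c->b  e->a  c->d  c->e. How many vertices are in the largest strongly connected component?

5

{a, b, c, e, f} are all mutually reachable — one SCC of size 5.
{d} is an SCC by itself.
The largest has 5 vertices.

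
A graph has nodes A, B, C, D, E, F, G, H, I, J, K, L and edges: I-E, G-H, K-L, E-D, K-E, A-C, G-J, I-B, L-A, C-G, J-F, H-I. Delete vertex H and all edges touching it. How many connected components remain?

With H gone, the remaining components are: {A, B, C, D, E, F, G, I, J, K, L}.
That is 1 component.

1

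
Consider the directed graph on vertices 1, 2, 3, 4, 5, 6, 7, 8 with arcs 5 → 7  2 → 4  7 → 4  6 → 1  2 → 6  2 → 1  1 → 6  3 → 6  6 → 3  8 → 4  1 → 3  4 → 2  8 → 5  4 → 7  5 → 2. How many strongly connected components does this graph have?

4

{1, 3, 6} are all mutually reachable — one SCC of size 3.
{2, 4, 7} are all mutually reachable — one SCC of size 3.
{8} is an SCC by itself.
{5} is an SCC by itself.
That gives 4 strongly connected components.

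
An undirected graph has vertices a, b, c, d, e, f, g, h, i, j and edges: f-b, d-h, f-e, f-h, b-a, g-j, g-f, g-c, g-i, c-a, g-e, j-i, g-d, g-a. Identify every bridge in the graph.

none

The edges on the cycle g-j-i-g are not bridges since each lies on that cycle.
Every edge lies on some cycle, so there are no bridges.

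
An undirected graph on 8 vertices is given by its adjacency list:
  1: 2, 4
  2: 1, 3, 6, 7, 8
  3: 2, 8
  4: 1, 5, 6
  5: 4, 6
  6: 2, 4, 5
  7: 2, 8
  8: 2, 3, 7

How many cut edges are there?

The edges on the cycle 2-3-8-2 are not bridges since each lies on that cycle.
Every edge lies on some cycle, so there are no bridges.

0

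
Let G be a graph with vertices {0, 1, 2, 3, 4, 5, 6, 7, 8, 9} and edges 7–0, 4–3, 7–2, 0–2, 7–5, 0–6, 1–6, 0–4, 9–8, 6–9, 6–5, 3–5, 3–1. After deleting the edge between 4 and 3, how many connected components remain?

1

4 and 3 are still connected via 4-0-6-1-3, so the component count stays at 1.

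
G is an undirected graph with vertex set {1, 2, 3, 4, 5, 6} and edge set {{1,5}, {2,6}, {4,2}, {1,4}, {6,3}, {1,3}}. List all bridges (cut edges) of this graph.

The edges on the cycle 1-4-2-6-3-1 are not bridges since each lies on that cycle.
But removing 1 - 5 disconnects 1 from 5 — this is a bridge.

1-5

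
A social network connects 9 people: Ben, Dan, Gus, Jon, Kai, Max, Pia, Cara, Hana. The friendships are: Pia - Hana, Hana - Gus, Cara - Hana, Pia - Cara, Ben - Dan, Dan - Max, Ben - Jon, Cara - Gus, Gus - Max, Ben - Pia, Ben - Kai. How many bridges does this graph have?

2

The edges on the cycle Pia-Cara-Gus-Hana-Pia are not bridges since each lies on that cycle.
But removing Ben - Kai disconnects Ben from Kai; removing Jon - Ben disconnects Jon from Ben — these are bridges.
That makes 2 bridges.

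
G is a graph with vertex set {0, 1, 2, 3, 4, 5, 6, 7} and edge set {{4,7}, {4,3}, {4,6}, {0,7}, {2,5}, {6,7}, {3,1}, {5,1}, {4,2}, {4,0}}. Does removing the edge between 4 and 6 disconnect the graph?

No

After removing 4 - 6, the path 4-7-6 still connects them, so the edge is not a bridge.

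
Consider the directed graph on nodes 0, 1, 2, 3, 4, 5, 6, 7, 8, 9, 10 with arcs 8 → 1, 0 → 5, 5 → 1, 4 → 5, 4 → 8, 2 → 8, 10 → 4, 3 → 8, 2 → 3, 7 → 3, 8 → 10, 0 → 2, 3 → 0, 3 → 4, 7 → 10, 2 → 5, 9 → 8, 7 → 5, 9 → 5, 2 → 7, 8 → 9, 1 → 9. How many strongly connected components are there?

{1, 4, 5, 8, 9, 10} are all mutually reachable — one SCC of size 6.
{0, 2, 3, 7} are all mutually reachable — one SCC of size 4.
{6} is an SCC by itself.
That gives 3 strongly connected components.

3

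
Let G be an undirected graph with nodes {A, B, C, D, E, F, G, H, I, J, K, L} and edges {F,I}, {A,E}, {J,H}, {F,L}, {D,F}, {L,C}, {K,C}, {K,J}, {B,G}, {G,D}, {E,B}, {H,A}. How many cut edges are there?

The edges on the cycle K-J-H-A-E-B-G-D-F-L-C-K are not bridges since each lies on that cycle.
But removing F-I disconnects F from I — this is a bridge.

1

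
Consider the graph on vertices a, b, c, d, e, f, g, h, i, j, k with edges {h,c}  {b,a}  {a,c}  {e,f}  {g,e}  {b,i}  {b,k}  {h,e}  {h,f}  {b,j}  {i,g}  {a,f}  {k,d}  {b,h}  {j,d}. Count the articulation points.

Removing b increases the component count from 1 to 2, so b is a cut vertex.
By contrast removing k leaves 1 component; it is not a cut vertex. No other vertex is a cut vertex either.

1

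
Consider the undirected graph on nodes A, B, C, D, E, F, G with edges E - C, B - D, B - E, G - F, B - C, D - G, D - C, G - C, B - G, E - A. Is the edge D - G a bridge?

No

After removing D - G, the path D-B-G still connects them, so the edge is not a bridge.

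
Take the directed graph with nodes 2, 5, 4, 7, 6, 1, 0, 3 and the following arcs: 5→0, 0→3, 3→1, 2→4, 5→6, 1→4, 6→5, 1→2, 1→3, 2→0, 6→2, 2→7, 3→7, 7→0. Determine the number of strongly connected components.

3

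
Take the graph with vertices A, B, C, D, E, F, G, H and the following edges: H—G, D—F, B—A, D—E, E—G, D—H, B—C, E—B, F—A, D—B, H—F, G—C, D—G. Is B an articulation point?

No

Deleting B leaves 1 component (was 1) (its neighbors A, C, D, E remain connected to each other), so B is not a cut vertex.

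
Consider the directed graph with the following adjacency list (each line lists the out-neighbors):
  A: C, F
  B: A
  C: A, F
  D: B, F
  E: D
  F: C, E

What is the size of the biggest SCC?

{A, B, C, D, E, F} are all mutually reachable — one SCC of size 6.
The largest has 6 vertices.

6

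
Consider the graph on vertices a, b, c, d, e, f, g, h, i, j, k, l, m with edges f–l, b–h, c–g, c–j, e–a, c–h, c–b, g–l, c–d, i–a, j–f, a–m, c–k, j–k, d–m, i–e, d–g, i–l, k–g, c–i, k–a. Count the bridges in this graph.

0

The edges on the cycle c-b-h-c are not bridges since each lies on that cycle.
Every edge lies on some cycle, so there are no bridges.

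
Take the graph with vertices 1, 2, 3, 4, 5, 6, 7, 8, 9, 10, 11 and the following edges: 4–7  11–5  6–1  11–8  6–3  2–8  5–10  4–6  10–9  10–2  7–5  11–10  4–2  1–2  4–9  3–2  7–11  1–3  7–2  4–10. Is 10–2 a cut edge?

No

After removing 10–2, the path 10-4-2 still connects them, so the edge is not a bridge.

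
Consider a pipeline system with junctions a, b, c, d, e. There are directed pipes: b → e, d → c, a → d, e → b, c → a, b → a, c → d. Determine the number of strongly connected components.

2

{a, c, d} are all mutually reachable — one SCC of size 3.
{b, e} are all mutually reachable — one SCC of size 2.
That gives 2 strongly connected components.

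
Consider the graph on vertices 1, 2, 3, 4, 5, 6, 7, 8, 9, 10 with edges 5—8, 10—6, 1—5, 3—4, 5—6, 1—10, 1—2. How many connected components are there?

4

7 is isolated — a component by itself.
9 is isolated — a component by itself.
Starting from 3 we can reach 3, 4. That is one component of size 2.
Starting from 1 we can reach 1, 2, 5, 6, 8, 10. That is one component of size 6.
Total: 4 components.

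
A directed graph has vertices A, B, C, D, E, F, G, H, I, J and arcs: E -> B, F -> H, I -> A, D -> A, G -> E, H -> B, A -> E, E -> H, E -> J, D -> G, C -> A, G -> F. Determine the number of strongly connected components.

{H} is an SCC by itself.
{A} is an SCC by itself.
{G} is an SCC by itself.
{J} is an SCC by itself.
{I} is an SCC by itself.
(and 5 more singleton SCCs)
That gives 10 strongly connected components.

10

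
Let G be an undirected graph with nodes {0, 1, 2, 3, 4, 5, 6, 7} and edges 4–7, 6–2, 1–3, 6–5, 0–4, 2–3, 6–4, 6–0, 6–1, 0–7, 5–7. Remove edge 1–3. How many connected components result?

1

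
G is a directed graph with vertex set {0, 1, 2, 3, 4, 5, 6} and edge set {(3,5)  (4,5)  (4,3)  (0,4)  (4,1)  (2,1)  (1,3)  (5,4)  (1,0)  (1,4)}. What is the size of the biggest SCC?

{0, 1, 3, 4, 5} are all mutually reachable — one SCC of size 5.
{6} is an SCC by itself.
{2} is an SCC by itself.
The largest has 5 vertices.

5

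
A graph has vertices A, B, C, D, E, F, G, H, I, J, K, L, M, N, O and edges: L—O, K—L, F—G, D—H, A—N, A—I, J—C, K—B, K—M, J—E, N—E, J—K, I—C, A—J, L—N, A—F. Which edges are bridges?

A-F, B-K, D-H, F-G, K-M, L-O

The edges on the cycle A-I-C-J-A are not bridges since each lies on that cycle.
But removing B—K disconnects B from K; removing A—F disconnects A from F; removing L—O disconnects L from O; removing D—H disconnects D from H — these are bridges.
In total 6 edges are bridges.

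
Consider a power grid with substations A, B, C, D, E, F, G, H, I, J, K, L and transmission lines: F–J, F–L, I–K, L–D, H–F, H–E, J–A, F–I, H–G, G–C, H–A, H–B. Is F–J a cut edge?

No

After removing F–J, the path F-H-A-J still connects them, so the edge is not a bridge.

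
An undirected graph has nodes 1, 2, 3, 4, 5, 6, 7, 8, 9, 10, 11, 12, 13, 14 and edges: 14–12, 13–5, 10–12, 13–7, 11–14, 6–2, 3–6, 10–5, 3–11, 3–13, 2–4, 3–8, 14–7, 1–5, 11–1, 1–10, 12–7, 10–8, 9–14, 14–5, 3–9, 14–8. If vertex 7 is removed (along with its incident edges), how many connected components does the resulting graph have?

1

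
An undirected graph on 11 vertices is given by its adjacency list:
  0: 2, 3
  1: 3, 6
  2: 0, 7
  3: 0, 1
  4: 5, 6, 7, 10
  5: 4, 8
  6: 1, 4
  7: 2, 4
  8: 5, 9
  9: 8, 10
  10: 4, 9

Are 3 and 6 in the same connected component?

Yes

From 3 we can reach 0, 1, 2, 3, 4, 5, 6, 7, 8, 9, 10, which includes 6.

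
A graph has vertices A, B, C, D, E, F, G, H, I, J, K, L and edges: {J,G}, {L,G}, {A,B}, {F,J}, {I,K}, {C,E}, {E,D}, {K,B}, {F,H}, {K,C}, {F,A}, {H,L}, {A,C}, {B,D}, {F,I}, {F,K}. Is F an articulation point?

Deleting F raises the number of components from 1 to 2, so F is a cut vertex.

Yes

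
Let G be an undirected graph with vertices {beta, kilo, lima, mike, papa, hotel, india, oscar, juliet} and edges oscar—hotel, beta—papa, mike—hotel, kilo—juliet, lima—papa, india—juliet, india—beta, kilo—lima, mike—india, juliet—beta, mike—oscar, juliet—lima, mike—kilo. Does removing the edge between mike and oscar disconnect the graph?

After removing mike—oscar, the path mike-hotel-oscar still connects them, so the edge is not a bridge.

No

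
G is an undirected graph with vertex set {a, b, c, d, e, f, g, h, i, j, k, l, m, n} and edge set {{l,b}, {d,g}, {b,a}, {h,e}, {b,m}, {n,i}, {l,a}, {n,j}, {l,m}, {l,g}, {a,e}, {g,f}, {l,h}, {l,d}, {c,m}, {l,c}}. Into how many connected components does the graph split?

k is isolated — a component by itself.
Starting from i we can reach i, j, n. That is one component of size 3.
Starting from a we can reach a, b, c, d, e, f, g, h, l, m. That is one component of size 10.
Total: 3 components.

3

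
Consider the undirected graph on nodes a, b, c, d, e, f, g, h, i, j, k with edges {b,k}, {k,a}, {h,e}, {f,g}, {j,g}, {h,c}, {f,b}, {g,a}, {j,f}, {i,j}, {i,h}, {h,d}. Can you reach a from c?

Yes

From c we can reach a, b, c, d, e, f, g, h, i, j, k, which includes a.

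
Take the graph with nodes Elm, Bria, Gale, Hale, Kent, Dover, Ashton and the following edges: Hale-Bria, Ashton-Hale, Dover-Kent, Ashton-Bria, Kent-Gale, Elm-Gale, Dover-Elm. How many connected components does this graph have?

Starting from Bria we can reach Bria, Hale, Ashton. That is one component of size 3.
Starting from Elm we can reach Elm, Gale, Kent, Dover. That is one component of size 4.
Total: 2 components.

2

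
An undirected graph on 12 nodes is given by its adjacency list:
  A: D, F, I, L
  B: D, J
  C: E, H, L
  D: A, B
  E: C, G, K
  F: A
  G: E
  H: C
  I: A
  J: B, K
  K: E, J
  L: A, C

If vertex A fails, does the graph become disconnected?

Yes

Deleting A raises the number of components from 1 to 3, so A is a cut vertex.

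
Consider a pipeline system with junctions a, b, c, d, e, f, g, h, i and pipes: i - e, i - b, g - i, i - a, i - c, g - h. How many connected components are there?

3

d is isolated — a component by itself.
f is isolated — a component by itself.
Starting from a we can reach a, b, c, e, g, h, i. That is one component of size 7.
Total: 3 components.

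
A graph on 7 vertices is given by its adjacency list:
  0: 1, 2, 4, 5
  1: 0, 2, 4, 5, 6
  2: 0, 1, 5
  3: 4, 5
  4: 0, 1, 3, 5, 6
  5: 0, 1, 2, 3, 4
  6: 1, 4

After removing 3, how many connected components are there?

With 3 gone, the remaining components are: {0, 1, 2, 4, 5, 6}.
That is 1 component.

1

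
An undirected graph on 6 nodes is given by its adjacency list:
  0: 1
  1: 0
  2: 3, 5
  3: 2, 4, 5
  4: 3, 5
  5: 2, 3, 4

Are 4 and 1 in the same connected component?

No

The component containing 4 is {2, 3, 4, 5}, and 1 is not in it.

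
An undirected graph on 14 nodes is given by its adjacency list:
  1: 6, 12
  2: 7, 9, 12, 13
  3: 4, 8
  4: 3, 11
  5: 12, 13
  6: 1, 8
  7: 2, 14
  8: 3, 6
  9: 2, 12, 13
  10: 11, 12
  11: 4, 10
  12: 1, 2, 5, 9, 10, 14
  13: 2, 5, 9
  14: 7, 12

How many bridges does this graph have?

0

The edges on the cycle 12-10-11-4-3-8-6-1-12 are not bridges since each lies on that cycle.
Every edge lies on some cycle, so there are no bridges.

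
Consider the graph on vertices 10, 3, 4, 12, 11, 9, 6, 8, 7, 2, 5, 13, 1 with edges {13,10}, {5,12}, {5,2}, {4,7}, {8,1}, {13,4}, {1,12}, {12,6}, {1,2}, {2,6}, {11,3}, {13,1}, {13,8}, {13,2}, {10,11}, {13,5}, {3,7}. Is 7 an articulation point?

No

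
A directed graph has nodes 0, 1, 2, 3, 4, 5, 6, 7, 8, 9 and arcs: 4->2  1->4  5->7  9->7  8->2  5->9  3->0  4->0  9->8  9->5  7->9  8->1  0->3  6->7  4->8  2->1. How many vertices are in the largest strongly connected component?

{1, 2, 4, 8} are all mutually reachable — one SCC of size 4.
{5, 7, 9} are all mutually reachable — one SCC of size 3.
{0, 3} are all mutually reachable — one SCC of size 2.
{6} is an SCC by itself.
The largest has 4 vertices.

4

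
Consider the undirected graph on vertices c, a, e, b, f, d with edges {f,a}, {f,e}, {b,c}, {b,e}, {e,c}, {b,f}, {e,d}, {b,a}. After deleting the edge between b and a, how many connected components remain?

1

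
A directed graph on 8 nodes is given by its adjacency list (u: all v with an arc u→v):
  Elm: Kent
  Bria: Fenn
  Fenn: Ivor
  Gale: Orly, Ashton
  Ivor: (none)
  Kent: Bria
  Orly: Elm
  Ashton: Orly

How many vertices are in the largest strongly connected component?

{Kent} is an SCC by itself.
{Elm} is an SCC by itself.
{Fenn} is an SCC by itself.
{Bria} is an SCC by itself.
{Ivor} is an SCC by itself.
(and 3 more singleton SCCs)
The largest has 1 vertex.

1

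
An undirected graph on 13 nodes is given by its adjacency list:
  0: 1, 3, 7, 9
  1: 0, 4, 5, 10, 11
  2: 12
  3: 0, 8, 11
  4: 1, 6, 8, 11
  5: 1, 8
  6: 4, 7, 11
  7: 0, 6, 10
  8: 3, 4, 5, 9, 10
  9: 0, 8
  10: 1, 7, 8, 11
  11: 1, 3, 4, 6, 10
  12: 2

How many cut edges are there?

1

The edges on the cycle 1-0-3-8-5-1 are not bridges since each lies on that cycle.
But removing 2-12 disconnects 2 from 12 — this is a bridge.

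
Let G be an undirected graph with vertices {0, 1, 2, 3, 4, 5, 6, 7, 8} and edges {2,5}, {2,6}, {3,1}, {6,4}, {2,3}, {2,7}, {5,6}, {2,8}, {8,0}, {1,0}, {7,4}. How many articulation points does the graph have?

1

Removing 2 increases the component count from 1 to 2, so 2 is a cut vertex.
By contrast removing 6 leaves 1 component; it is not a cut vertex. No other vertex is a cut vertex either.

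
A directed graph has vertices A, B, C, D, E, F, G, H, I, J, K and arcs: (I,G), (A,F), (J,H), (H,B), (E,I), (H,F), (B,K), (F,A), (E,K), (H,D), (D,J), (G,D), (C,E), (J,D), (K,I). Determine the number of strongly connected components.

4

{B, D, G, H, I, J, K} are all mutually reachable — one SCC of size 7.
{A, F} are all mutually reachable — one SCC of size 2.
{E} is an SCC by itself.
{C} is an SCC by itself.
That gives 4 strongly connected components.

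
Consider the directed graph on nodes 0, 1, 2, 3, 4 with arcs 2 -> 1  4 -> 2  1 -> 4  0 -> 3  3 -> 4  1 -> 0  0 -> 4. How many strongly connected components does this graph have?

1

{0, 1, 2, 3, 4} are all mutually reachable — one SCC of size 5.
That gives 1 strongly connected component.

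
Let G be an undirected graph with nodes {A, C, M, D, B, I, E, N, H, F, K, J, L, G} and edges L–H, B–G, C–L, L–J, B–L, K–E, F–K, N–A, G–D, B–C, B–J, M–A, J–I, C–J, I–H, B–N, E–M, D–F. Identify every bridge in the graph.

none

The edges on the cycle B-G-D-F-K-E-M-A-N-B are not bridges since each lies on that cycle.
Every edge lies on some cycle, so there are no bridges.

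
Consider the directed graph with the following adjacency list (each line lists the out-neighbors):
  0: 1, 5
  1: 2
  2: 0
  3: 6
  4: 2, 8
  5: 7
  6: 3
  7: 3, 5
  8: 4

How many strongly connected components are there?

{0, 1, 2} are all mutually reachable — one SCC of size 3.
{4, 8} are all mutually reachable — one SCC of size 2.
{5, 7} are all mutually reachable — one SCC of size 2.
{3, 6} are all mutually reachable — one SCC of size 2.
That gives 4 strongly connected components.

4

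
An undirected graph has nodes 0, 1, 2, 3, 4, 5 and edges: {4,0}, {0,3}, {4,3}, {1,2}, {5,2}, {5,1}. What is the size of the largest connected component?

3

Starting from 0 we can reach 0, 3, 4. That is one component of size 3.
Starting from 1 we can reach 1, 2, 5. That is one component of size 3.
The largest has 3 vertices.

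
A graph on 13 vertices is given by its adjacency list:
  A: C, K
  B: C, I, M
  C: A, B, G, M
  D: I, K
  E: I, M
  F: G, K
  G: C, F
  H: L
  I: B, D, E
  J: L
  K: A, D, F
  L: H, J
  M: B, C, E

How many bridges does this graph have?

2

The edges on the cycle A-C-G-F-K-A are not bridges since each lies on that cycle.
But removing H-L disconnects H from L; removing L-J disconnects L from J — these are bridges.
That makes 2 bridges.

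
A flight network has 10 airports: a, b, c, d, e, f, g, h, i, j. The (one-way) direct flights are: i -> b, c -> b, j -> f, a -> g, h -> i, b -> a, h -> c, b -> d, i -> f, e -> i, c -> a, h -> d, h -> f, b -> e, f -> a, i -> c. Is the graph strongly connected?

No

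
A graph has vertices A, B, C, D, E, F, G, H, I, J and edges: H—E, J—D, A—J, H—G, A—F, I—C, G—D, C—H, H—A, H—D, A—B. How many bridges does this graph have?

5

The edges on the cycle H-A-J-D-H are not bridges since each lies on that cycle.
But removing H—E disconnects H from E; removing C—I disconnects C from I; removing B—A disconnects B from A; removing C—H disconnects C from H — these are bridges.
In total 5 edges are bridges.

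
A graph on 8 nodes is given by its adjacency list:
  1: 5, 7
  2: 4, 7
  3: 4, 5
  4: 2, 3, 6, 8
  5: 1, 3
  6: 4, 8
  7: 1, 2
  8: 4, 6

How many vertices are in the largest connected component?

8

Starting from 1 we can reach 1, 2, 3, 4, 5, 6, 7, 8. That is one component of size 8.
The largest has 8 vertices.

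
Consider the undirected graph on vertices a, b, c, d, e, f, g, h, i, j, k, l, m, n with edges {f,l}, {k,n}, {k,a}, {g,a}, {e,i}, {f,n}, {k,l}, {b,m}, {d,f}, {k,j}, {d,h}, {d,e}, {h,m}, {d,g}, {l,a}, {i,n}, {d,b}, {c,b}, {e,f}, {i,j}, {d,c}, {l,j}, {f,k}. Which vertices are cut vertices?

d

Removing d increases the component count from 1 to 2, so d is a cut vertex.
By contrast removing l leaves 1 component; it is not a cut vertex. No other vertex is a cut vertex either.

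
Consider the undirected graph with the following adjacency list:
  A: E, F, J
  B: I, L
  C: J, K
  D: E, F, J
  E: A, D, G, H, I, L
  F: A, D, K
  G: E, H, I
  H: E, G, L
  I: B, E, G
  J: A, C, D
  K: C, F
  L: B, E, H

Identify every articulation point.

Removing E increases the component count from 1 to 2, so E is a cut vertex.
By contrast removing B leaves 1 component; it is not a cut vertex. No other vertex is a cut vertex either.

E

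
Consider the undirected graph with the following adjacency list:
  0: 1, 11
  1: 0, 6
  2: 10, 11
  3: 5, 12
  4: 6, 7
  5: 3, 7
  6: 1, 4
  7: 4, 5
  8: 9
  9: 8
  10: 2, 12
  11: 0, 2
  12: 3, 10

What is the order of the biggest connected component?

11

Starting from 8 we can reach 8, 9. That is one component of size 2.
Starting from 0 we can reach 0, 1, 2, 3, 4, 5, 6, 7, 10, 11, 12. That is one component of size 11.
The largest has 11 vertices.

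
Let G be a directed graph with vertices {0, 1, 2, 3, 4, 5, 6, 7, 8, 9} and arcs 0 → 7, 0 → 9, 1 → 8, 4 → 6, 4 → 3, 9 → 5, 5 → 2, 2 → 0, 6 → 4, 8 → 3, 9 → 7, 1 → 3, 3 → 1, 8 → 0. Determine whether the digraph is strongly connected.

There is no directed path from 3 to 4, so the graph is not strongly connected.

No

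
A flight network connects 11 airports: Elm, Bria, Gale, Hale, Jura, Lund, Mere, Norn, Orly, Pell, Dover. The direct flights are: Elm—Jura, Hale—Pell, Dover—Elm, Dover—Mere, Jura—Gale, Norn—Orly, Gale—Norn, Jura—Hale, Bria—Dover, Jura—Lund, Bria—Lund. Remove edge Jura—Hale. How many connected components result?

2

Before removal there is 1 component.
Jura—Hale is a bridge — removing it separates Jura's side from Hale's side.
After removal: 2 components.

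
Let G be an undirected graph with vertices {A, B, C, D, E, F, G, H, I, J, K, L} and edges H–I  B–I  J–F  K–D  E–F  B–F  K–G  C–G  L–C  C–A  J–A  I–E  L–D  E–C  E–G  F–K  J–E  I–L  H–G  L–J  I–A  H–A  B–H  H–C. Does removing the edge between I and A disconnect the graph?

After removing I–A, the path I-H-A still connects them, so the edge is not a bridge.

No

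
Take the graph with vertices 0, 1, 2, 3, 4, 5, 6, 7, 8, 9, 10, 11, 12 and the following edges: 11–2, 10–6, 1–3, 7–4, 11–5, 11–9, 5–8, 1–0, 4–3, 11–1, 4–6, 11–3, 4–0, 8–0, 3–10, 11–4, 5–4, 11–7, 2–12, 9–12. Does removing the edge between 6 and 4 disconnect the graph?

After removing 6–4, the path 6-10-3-4 still connects them, so the edge is not a bridge.

No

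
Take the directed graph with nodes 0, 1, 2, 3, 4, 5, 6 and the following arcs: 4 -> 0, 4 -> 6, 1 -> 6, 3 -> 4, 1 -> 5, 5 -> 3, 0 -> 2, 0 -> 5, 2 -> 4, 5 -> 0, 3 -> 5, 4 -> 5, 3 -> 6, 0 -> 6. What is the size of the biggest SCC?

5

{0, 2, 3, 4, 5} are all mutually reachable — one SCC of size 5.
{1} is an SCC by itself.
{6} is an SCC by itself.
The largest has 5 vertices.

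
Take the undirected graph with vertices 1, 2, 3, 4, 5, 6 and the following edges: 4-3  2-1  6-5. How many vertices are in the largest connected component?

2

Starting from 5 we can reach 5, 6. That is one component of size 2.
Starting from 1 we can reach 1, 2. That is one component of size 2.
Starting from 3 we can reach 3, 4. That is one component of size 2.
The largest has 2 vertices.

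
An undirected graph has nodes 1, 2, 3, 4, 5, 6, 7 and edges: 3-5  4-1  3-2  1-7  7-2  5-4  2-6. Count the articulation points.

1

Removing 2 increases the component count from 1 to 2, so 2 is a cut vertex.
By contrast removing 5 leaves 1 component; it is not a cut vertex. No other vertex is a cut vertex either.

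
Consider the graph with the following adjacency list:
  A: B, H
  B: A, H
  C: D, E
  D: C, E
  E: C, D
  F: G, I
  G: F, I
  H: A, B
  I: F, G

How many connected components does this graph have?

3

Starting from C we can reach C, D, E. That is one component of size 3.
Starting from F we can reach F, G, I. That is one component of size 3.
Starting from A we can reach A, B, H. That is one component of size 3.
Total: 3 components.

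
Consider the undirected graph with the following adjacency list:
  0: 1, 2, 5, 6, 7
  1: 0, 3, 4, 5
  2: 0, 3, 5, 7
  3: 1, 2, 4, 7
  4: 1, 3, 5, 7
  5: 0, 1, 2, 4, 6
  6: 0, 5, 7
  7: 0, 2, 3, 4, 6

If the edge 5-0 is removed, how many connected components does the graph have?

1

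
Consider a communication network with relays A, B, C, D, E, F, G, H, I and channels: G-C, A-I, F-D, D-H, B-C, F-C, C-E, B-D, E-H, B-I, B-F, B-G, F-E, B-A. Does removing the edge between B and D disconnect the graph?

After removing B-D, the path B-F-D still connects them, so the edge is not a bridge.

No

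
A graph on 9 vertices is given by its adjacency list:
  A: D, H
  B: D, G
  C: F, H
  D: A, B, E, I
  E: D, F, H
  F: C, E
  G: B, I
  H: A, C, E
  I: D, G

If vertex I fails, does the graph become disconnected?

No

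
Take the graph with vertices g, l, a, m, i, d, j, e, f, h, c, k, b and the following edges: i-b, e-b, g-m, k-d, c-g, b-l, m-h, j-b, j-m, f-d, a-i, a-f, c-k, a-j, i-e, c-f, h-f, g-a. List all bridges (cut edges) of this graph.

The edges on the cycle i-e-b-i are not bridges since each lies on that cycle.
But removing l-b disconnects l from b — this is a bridge.

b-l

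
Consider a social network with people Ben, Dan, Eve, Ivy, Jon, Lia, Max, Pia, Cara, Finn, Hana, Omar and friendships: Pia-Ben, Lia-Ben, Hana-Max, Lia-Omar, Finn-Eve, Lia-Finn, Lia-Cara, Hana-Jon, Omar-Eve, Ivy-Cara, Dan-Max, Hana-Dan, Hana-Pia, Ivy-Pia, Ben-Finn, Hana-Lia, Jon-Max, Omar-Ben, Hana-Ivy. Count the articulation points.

Removing Hana increases the component count from 1 to 2, so Hana is a cut vertex.
By contrast removing Dan leaves 1 component; it is not a cut vertex. No other vertex is a cut vertex either.

1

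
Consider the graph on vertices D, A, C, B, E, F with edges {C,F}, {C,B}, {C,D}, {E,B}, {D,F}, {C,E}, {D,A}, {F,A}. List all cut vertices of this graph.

Removing C increases the component count from 1 to 2, so C is a cut vertex.
By contrast removing A leaves 1 component; it is not a cut vertex. No other vertex is a cut vertex either.

C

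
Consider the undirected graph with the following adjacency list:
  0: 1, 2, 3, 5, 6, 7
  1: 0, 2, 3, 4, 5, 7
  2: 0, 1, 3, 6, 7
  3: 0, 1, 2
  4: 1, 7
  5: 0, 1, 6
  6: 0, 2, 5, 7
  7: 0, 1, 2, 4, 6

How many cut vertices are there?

Removing 7, for instance, still leaves 1 component. No single vertex removal increases the component count — the graph has no articulation points.

0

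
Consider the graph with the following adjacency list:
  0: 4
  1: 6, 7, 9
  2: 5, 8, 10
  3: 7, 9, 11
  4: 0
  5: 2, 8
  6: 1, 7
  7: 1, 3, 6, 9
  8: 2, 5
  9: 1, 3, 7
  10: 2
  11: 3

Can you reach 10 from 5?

Yes

From 5 we can reach 2, 5, 8, 10, which includes 10.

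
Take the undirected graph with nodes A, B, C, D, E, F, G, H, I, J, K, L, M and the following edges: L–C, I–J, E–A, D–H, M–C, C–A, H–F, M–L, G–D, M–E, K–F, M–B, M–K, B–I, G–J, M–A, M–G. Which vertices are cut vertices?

M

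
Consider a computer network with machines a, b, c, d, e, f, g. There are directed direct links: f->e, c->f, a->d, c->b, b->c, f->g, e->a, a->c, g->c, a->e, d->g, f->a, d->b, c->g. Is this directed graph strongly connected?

Yes

From g we can reach every vertex (a, b, c, d, e, f, g), and every vertex can reach g (a, b, c, d, e, f, g). So the whole graph is one strongly connected component.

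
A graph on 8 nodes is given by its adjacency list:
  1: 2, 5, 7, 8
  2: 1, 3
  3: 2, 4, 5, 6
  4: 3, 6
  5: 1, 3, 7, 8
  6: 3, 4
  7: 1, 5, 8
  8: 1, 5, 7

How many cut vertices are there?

1

Removing 3 increases the component count from 1 to 2, so 3 is a cut vertex.
By contrast removing 8 leaves 1 component; it is not a cut vertex. No other vertex is a cut vertex either.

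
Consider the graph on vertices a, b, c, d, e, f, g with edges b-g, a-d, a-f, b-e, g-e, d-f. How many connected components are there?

c is isolated — a component by itself.
Starting from a we can reach a, d, f. That is one component of size 3.
Starting from b we can reach b, e, g. That is one component of size 3.
Total: 3 components.

3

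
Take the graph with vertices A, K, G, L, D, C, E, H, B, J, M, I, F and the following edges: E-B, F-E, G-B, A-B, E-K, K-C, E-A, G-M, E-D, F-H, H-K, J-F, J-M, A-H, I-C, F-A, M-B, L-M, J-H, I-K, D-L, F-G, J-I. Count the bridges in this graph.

The edges on the cycle J-F-E-A-H-K-C-I-J are not bridges since each lies on that cycle.
Every edge lies on some cycle, so there are no bridges.

0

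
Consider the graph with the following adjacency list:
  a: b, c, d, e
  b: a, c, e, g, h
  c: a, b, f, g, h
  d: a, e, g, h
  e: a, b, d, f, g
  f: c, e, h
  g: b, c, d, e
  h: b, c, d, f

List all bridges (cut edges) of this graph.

The edges on the cycle e-d-h-f-e are not bridges since each lies on that cycle.
Every edge lies on some cycle, so there are no bridges.

none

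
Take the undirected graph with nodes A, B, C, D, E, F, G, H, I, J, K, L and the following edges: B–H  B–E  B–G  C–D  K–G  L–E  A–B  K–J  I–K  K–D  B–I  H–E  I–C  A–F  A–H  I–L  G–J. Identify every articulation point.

Removing A increases the component count from 1 to 2, so A is a cut vertex.
By contrast removing I leaves 1 component; it is not a cut vertex. No other vertex is a cut vertex either.

A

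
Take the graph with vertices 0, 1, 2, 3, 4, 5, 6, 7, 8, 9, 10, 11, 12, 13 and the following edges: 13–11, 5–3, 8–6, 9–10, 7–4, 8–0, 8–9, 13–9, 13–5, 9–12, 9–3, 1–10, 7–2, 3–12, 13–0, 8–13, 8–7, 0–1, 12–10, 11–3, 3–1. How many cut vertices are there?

Removing 7 increases the component count from 1 to 3, so 7 is a cut vertex.
Removing 8 increases the component count from 1 to 3, so 8 is a cut vertex.
By contrast removing 6 leaves 1 component; it is not a cut vertex. No other vertex is a cut vertex either.

2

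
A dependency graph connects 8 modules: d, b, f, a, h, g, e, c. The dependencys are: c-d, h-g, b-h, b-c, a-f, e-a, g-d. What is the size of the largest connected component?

Starting from a we can reach a, e, f. That is one component of size 3.
Starting from b we can reach b, c, d, g, h. That is one component of size 5.
The largest has 5 vertices.

5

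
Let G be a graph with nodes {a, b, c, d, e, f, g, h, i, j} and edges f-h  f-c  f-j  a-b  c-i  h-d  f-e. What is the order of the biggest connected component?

7

g is isolated — a component by itself.
Starting from a we can reach a, b. That is one component of size 2.
Starting from c we can reach c, d, e, f, h, i, j. That is one component of size 7.
The largest has 7 vertices.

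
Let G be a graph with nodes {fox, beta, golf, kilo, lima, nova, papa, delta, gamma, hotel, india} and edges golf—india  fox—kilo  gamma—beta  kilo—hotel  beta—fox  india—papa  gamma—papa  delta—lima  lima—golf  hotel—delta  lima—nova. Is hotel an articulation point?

Deleting hotel leaves 1 component (was 1) (its neighbors kilo, delta remain connected to each other), so hotel is not a cut vertex.

No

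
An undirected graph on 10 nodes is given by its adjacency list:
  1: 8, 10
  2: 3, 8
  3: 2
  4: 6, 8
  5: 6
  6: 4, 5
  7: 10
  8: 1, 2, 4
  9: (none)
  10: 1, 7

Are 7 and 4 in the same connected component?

Yes

From 7 we can reach 1, 2, 3, 4, 5, 6, 7, 8, 10, which includes 4.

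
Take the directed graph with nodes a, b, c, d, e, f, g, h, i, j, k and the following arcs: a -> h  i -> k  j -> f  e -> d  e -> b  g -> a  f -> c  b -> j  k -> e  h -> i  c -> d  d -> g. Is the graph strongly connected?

Yes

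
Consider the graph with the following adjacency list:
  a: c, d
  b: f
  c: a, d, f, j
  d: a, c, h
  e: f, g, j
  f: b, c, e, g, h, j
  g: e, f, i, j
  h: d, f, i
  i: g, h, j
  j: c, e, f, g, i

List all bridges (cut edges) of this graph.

b-f

The edges on the cycle f-e-g-j-f are not bridges since each lies on that cycle.
But removing b-f disconnects b from f — this is a bridge.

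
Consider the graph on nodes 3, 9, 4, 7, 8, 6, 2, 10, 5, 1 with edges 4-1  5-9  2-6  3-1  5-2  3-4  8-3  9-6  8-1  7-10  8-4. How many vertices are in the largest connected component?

4

Starting from 7 we can reach 7, 10. That is one component of size 2.
Starting from 1 we can reach 1, 3, 4, 8. That is one component of size 4.
Starting from 2 we can reach 2, 5, 6, 9. That is one component of size 4.
The largest has 4 vertices.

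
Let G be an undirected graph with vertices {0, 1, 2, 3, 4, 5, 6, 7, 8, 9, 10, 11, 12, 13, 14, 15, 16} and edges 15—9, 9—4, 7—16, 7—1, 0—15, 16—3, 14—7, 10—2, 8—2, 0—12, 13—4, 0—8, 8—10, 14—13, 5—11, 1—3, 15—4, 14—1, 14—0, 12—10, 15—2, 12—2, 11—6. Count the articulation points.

2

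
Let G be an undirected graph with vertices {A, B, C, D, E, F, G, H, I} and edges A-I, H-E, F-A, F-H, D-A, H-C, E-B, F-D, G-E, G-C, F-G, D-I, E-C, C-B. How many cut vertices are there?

1

Removing F increases the component count from 1 to 2, so F is a cut vertex.
By contrast removing I leaves 1 component; it is not a cut vertex. No other vertex is a cut vertex either.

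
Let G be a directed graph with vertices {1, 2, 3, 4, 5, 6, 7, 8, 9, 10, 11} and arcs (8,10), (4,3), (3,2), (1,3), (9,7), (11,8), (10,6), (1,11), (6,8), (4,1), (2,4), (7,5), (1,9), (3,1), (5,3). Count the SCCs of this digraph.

3

{1, 2, 3, 4, 5, 7, 9} are all mutually reachable — one SCC of size 7.
{6, 8, 10} are all mutually reachable — one SCC of size 3.
{11} is an SCC by itself.
That gives 3 strongly connected components.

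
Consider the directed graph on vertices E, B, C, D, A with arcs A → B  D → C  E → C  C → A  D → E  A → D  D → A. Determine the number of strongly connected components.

{A, C, D, E} are all mutually reachable — one SCC of size 4.
{B} is an SCC by itself.
That gives 2 strongly connected components.

2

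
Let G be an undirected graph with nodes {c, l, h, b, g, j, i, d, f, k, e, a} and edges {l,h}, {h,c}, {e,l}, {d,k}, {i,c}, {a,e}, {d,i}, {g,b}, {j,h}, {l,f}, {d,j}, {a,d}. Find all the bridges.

b-g, d-k, f-l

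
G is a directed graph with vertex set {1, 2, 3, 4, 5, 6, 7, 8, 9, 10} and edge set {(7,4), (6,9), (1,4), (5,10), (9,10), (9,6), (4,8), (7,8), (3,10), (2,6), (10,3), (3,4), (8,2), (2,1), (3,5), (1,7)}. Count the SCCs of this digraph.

{1, 2, 3, 4, 5, 6, 7, 8, 9, 10} are all mutually reachable — one SCC of size 10.
That gives 1 strongly connected component.

1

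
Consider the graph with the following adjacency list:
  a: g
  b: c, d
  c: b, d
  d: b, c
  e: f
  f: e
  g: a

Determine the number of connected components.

3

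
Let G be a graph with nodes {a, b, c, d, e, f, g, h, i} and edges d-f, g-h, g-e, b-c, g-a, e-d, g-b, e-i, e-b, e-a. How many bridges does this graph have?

The edges on the cycle g-e-b-g are not bridges since each lies on that cycle.
But removing d-e disconnects d from e; removing f-d disconnects f from d; removing c-b disconnects c from b; removing e-i disconnects e from i — these are bridges.
In total 5 edges are bridges.

5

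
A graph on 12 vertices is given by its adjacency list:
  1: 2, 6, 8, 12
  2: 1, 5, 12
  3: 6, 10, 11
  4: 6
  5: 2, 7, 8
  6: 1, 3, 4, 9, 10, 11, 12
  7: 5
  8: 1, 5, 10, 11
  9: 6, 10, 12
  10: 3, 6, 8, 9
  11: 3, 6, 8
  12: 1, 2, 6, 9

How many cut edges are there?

The edges on the cycle 6-3-10-9-12-6 are not bridges since each lies on that cycle.
But removing 7-5 disconnects 7 from 5; removing 6-4 disconnects 6 from 4 — these are bridges.
That makes 2 bridges.

2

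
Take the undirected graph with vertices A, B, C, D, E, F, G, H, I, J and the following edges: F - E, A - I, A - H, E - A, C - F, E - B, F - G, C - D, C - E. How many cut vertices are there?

Removing A increases the component count from 2 to 4, so A is a cut vertex.
Removing C increases the component count from 2 to 3, so C is a cut vertex.
Removing E increases the component count from 2 to 4, so E is a cut vertex.
Likewise F is a cut vertex.
By contrast removing B leaves 2 components; it is not a cut vertex. No other vertex is a cut vertex either.

4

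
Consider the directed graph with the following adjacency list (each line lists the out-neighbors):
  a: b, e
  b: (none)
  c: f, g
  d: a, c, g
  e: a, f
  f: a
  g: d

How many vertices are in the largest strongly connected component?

{c, d, g} are all mutually reachable — one SCC of size 3.
{a, e, f} are all mutually reachable — one SCC of size 3.
{b} is an SCC by itself.
The largest has 3 vertices.

3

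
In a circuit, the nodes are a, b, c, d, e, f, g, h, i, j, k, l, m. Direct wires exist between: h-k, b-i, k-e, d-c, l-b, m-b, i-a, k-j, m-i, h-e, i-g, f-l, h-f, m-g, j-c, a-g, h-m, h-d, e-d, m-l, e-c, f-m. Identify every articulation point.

h

Removing h increases the component count from 1 to 2, so h is a cut vertex.
By contrast removing e leaves 1 component; it is not a cut vertex. No other vertex is a cut vertex either.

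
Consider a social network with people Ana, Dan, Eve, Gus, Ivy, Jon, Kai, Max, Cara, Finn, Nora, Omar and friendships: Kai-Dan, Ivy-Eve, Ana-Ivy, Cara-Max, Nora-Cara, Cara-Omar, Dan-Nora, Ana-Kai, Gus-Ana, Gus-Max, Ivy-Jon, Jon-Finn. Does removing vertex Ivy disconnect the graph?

Yes

Deleting Ivy raises the number of components from 1 to 3, so Ivy is a cut vertex.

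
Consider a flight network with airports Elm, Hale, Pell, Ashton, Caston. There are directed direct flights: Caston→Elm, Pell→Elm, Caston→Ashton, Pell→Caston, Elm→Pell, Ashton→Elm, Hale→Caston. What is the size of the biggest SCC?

4

{Elm, Pell, Ashton, Caston} are all mutually reachable — one SCC of size 4.
{Hale} is an SCC by itself.
The largest has 4 vertices.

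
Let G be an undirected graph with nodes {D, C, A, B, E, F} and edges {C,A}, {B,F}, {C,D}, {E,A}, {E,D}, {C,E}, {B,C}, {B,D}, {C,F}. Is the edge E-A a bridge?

After removing E-A, the path E-C-A still connects them, so the edge is not a bridge.

No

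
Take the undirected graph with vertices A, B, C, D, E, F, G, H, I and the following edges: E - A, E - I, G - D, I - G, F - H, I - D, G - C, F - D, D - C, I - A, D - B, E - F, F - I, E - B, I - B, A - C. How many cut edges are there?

The edges on the cycle E-F-D-B-E are not bridges since each lies on that cycle.
But removing F - H disconnects F from H — this is a bridge.

1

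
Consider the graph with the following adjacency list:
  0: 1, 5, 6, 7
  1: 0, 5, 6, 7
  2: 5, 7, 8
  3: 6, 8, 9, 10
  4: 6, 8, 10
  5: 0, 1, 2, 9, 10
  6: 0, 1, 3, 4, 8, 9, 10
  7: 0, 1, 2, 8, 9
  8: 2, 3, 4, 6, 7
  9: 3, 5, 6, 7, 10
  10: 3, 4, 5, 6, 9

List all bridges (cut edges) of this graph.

none

The edges on the cycle 6-3-10-6 are not bridges since each lies on that cycle.
Every edge lies on some cycle, so there are no bridges.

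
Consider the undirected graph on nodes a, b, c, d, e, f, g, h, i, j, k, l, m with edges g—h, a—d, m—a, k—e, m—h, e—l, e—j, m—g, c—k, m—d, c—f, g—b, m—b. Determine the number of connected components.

i is isolated — a component by itself.
Starting from c we can reach c, e, f, j, k, l. That is one component of size 6.
Starting from a we can reach a, b, d, g, h, m. That is one component of size 6.
Total: 3 components.

3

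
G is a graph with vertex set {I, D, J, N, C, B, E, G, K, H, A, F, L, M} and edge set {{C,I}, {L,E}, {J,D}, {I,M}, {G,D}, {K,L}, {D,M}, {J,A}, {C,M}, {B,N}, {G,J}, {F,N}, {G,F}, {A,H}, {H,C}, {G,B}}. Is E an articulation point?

No

Deleting E leaves 2 components (was 2), so E is not a cut vertex.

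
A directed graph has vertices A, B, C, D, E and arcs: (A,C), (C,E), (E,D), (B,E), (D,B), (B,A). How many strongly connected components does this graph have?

{A, B, C, D, E} are all mutually reachable — one SCC of size 5.
That gives 1 strongly connected component.

1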